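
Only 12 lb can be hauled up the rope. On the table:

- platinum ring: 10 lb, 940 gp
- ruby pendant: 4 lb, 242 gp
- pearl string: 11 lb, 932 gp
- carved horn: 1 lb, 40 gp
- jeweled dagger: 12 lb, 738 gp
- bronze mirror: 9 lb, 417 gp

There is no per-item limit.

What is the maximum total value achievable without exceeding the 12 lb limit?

By value per lb: platinum ring 94.00, pearl string 84.73, jeweled dagger 61.50 lead.
The ratio ordering already packs tightly: platinum ring + 2×carved horn, 12 lb, 1020.

1020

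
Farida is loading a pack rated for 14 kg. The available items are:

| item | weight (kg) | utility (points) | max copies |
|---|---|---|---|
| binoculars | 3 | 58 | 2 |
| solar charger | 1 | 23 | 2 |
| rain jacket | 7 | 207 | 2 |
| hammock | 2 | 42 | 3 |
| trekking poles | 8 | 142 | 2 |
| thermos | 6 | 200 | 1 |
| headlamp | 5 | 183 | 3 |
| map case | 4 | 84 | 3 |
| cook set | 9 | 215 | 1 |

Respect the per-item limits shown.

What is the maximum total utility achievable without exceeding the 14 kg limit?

Ranking by ratio (utility/kg): headlamp 36.60, thermos 33.33, rain jacket 29.57, cook set 23.89.
Best packing: 2×solar charger + hammock + 2×headlamp — 14 kg, 454 total.

454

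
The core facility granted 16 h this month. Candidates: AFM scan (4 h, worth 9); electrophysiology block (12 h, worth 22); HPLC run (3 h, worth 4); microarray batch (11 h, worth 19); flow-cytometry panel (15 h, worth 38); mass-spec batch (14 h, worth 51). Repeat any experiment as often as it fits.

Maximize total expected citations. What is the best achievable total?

Mass-spec batch uses 14 of the 16 h and totals 51.

51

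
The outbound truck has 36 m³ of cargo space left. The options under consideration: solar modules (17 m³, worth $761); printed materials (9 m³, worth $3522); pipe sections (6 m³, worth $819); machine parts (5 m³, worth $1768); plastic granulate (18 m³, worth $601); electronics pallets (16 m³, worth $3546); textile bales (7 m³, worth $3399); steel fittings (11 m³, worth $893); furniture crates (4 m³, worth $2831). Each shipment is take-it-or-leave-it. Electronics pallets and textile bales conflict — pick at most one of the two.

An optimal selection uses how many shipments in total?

The maximum revenue within 36 m³ is 12413.
printed materials + machine parts + textile bales + steel fittings + furniture crates hits 12413 at 36 m³.
Any selection reaching 12413 contains exactly 5 shipments.

5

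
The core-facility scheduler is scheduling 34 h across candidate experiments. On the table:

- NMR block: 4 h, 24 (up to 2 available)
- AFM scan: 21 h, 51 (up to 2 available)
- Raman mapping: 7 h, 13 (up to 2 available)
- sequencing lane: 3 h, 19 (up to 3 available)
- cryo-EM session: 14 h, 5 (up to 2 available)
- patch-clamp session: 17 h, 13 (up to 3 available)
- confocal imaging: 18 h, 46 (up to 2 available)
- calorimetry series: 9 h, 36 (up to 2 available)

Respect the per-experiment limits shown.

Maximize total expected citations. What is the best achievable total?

The ratio heuristic lands on 2×NMR block + Raman mapping + 3×sequencing lane + calorimetry series (154) but leaves 1 h idle.
The 10 h tied up in Raman mapping and sequencing lane is better spent on calorimetry series — total rises to 158 (32 h).
That's the maximum — no swap from here does better than 158.

158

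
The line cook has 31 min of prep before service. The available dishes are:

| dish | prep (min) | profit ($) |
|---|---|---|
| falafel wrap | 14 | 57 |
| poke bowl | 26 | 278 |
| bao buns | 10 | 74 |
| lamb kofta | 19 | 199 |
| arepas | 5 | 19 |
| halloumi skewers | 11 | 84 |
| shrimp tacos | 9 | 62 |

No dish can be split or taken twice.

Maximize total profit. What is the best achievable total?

297

Ranking by ratio (profit/min): poke bowl 10.69, lamb kofta 10.47, halloumi skewers 7.64.
Taking poke bowl + arepas: 31 min used, 297 in profit.
No other feasible combination exceeds 297.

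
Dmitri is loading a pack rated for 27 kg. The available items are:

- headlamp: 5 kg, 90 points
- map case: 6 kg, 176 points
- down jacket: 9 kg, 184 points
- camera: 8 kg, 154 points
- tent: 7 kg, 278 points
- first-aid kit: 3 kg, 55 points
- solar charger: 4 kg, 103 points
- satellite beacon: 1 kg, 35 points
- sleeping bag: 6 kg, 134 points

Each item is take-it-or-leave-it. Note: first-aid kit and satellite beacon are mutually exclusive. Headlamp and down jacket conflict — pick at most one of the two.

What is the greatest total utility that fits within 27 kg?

776

Taking map case + down jacket + tent + solar charger + satellite beacon: 27 kg used, 776 in utility.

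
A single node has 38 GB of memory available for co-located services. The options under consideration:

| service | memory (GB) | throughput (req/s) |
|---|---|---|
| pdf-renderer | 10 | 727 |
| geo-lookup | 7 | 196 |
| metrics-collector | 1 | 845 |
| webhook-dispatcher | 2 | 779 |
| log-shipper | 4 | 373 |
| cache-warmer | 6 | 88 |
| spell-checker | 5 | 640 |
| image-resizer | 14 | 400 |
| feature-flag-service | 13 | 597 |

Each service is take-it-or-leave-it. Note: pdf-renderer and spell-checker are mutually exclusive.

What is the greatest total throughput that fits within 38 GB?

By throughput per GB: metrics-collector 845.00, webhook-dispatcher 389.50, spell-checker 128.00 lead.
Best packing: geo-lookup + metrics-collector + webhook-dispatcher + log-shipper + cache-warmer + spell-checker + feature-flag-service — 38 GB, 3518 total.

3518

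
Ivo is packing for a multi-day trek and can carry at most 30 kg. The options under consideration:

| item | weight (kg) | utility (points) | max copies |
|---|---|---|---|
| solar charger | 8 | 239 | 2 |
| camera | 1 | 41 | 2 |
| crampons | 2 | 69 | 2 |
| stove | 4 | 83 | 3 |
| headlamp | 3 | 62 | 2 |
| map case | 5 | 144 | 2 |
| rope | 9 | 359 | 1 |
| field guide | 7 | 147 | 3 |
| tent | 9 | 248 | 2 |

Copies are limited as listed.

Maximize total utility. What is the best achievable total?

The ratio heuristic lands on solar charger + 2×camera + 2×crampons + map case + rope (962) but leaves 2 kg idle.
Replace camera and map case with solar charger: the trade gains 54 net, giving 1016 at 30 kg.
That's the maximum — no swap from here does better than 1016.

1016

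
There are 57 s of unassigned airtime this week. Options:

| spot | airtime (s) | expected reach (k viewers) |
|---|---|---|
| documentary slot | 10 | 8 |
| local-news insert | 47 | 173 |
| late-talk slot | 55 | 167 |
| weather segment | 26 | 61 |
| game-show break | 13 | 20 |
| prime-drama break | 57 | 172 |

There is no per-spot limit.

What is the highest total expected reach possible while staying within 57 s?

The ratio ordering already packs tightly: documentary slot + local-news insert, 57 s, 181.
That's the maximum — no swap from here does better than 181.

181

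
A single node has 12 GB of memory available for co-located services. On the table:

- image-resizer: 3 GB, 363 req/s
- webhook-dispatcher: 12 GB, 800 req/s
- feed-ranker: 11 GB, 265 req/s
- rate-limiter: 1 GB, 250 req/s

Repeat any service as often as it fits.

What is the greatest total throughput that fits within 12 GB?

The ratio ordering already packs tightly: 12×rate-limiter, 12 GB, 3000.
That's the maximum — no swap from here does better than 3000.

3000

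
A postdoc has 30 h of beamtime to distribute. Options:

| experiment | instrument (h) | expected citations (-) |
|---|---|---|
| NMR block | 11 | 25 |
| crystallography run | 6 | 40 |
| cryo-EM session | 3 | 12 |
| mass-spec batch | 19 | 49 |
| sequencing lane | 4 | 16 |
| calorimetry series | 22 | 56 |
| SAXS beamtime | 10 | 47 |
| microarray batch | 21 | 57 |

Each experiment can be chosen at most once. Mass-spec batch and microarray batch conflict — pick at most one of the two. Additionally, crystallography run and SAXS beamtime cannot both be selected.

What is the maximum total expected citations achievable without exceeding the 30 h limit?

Ranking by ratio (expected citations/h): crystallography run 6.67, SAXS beamtime 4.70, cryo-EM session 4.00, sequencing lane 4.00.
Crystallography run + cryo-EM session + microarray batch uses 30 of the 30 h and totals 109.

109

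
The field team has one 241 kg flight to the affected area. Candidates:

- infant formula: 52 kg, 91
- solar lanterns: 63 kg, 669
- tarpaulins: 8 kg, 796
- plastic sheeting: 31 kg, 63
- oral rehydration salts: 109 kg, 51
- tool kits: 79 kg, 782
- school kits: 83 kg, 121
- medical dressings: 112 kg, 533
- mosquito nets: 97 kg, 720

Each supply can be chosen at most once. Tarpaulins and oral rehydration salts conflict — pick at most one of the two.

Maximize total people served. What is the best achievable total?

2401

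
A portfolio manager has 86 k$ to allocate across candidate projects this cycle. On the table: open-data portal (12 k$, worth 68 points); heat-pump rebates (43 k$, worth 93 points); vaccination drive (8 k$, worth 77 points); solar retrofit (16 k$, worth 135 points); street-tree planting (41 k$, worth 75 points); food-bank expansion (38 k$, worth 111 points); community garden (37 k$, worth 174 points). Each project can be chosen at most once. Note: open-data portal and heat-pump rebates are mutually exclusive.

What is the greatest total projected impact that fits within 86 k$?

454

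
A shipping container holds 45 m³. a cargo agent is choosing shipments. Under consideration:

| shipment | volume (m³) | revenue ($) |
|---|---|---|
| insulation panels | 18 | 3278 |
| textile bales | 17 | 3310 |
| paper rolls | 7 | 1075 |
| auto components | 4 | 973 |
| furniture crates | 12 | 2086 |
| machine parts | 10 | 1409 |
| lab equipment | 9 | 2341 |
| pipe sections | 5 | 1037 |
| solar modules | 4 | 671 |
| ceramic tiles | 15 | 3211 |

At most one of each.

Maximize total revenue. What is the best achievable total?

9835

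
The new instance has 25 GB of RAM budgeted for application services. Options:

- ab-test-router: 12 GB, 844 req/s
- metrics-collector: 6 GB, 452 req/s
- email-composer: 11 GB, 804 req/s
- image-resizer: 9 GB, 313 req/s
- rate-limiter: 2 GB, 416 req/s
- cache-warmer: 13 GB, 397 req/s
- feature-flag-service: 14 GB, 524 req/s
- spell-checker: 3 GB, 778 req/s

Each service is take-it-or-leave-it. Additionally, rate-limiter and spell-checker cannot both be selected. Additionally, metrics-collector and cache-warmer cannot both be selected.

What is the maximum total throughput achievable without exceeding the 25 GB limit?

By throughput per GB: spell-checker 259.33, rate-limiter 208.00, metrics-collector 75.33 lead.
Ab-test-router + metrics-collector + spell-checker uses 21 of the 25 GB and totals 2074.

2074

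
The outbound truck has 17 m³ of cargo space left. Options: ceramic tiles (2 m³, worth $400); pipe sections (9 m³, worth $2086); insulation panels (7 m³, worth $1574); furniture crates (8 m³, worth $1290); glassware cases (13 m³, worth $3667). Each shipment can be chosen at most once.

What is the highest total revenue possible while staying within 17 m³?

4067

Ceramic tiles + glassware cases uses 15 of the 17 m³ and totals 4067.
Every other selection either busts 17 m³ or fails to beat 4067.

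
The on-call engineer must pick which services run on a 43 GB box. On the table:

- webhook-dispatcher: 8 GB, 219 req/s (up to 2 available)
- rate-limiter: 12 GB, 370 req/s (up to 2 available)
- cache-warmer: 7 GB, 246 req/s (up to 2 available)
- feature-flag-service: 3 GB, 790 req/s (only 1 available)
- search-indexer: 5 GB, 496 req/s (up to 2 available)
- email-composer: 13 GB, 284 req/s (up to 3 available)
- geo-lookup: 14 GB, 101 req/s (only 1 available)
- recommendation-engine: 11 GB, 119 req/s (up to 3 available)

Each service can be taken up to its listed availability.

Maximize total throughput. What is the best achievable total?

2712

Greedy by ratio would take rate-limiter + 2×cache-warmer + feature-flag-service + 2×search-indexer: 39 GB used, total 2644.
Replace rate-limiter with 2×webhook-dispatcher: the trade gains 68 net, giving 2712 at 43 GB.
That's the maximum — no swap from here does better than 2712.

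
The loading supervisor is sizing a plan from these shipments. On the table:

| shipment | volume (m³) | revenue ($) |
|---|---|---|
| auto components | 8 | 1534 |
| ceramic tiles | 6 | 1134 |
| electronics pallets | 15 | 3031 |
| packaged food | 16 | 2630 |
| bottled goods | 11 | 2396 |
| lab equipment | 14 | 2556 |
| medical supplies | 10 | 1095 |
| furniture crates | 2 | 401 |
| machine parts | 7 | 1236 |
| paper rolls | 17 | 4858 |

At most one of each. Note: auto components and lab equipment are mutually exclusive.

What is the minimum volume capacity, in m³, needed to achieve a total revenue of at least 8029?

Need the lightest bundle worth ≥ 8029.
Taking ceramic tiles + bottled goods + paper rolls gives 8388 (≥ 8029) for 34 m³.
Below 34 m³ the best achievable stays under 8029.

34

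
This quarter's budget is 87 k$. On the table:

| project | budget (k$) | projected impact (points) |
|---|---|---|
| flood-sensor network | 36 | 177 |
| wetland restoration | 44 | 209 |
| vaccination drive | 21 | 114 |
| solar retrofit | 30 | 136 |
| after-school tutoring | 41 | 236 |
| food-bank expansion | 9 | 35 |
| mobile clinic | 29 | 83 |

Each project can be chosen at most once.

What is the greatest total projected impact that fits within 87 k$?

Filling by ratio: vaccination drive + after-school tutoring + food-bank expansion for 385, with 16 k$ left unused.
Dropping vaccination drive frees 21 k$; slotting in flood-sensor network (36 k$) lifts the total to 448 at 86 k$.
An exhaustive check of the 128 subsets confirms 448.

448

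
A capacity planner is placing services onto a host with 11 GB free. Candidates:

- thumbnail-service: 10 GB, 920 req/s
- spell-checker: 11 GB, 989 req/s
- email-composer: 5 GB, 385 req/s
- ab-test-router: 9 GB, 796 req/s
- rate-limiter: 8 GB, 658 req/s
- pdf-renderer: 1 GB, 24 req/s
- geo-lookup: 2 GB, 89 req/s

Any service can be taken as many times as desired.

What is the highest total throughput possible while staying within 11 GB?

Ranking by ratio (throughput/GB): thumbnail-service 92.00, spell-checker 89.91, ab-test-router 88.44, rate-limiter 82.25.
Greedy by ratio would take thumbnail-service + pdf-renderer: 11 GB used, total 944.
Replace thumbnail-service and pdf-renderer with spell-checker: the trade gains 45 net, giving 989 at 11 GB.
Every other selection either busts 11 GB or fails to beat 989.

989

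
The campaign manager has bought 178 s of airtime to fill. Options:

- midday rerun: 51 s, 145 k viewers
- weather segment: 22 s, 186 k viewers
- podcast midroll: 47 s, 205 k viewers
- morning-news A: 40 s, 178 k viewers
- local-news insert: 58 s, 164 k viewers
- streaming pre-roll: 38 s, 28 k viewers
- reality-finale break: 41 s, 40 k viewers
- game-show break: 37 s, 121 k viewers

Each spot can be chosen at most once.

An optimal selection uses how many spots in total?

4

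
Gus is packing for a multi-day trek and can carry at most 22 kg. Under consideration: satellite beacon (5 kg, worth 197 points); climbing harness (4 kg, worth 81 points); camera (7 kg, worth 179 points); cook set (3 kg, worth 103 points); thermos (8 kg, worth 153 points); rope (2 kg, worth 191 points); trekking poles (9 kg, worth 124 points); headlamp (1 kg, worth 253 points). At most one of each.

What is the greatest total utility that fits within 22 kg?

1004

Satellite beacon + climbing harness + camera + cook set + rope + headlamp uses 22 of the 22 kg and totals 1004.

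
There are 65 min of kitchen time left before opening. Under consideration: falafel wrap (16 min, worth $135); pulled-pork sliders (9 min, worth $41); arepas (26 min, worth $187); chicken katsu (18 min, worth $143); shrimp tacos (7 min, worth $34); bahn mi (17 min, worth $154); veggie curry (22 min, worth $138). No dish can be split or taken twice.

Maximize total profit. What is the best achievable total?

484

Ranking by ratio (profit/min): bahn mi 9.06, falafel wrap 8.44, chicken katsu 7.94.
Taking the top-ratio dishes first gives falafel wrap + chicken katsu + shrimp tacos + bahn mi for 466 (58 min).
Replace falafel wrap and shrimp tacos with arepas: the trade gains 18 net, giving 484 at 61 min.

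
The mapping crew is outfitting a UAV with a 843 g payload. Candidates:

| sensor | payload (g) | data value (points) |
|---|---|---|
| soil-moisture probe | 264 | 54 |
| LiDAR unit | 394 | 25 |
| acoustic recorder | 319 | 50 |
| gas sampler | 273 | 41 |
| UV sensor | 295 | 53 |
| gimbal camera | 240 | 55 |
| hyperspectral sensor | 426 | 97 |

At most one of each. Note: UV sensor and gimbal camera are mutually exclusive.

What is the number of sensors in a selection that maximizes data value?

Optimal total is 159.
soil-moisture probe + acoustic recorder + gimbal camera hits 159 at 823 g.
Every optimal selection uses 3 sensors.

3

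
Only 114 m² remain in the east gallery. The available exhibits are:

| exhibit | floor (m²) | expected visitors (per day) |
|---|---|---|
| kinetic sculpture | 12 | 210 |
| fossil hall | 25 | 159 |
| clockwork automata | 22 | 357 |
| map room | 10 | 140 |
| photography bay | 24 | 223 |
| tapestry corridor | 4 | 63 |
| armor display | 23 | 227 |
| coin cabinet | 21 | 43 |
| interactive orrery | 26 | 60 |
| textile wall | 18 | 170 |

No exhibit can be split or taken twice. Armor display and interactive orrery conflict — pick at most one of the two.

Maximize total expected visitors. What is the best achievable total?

Density check — kinetic sculpture 17.50, clockwork automata 16.23, tapestry corridor 15.75 are the best per m².
Taking kinetic sculpture + clockwork automata + map room + photography bay + tapestry corridor + armor display + textile wall: 113 m² used, 1390 in expected visitors.
Runner-up kinetic sculpture + clockwork automata + map room + photography bay + armor display + textile wall tops out at 1327.

1390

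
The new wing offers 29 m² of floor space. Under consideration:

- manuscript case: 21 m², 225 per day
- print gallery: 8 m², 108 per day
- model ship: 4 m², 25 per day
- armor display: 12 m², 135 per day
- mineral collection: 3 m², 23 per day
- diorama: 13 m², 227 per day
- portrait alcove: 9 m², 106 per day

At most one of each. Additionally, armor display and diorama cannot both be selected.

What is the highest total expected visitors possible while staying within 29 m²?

383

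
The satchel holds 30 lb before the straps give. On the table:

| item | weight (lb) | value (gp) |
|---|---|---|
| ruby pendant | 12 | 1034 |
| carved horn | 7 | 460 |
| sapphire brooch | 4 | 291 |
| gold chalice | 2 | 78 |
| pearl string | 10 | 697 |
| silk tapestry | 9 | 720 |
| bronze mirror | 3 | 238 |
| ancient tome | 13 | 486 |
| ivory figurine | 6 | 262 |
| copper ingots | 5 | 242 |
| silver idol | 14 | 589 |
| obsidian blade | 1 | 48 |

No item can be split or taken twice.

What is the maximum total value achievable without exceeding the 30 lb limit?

By value per lb: ruby pendant 86.17, silk tapestry 80.00, bronze mirror 79.33 lead.
Filling by ratio: ruby pendant + sapphire brooch + silk tapestry + bronze mirror + obsidian blade for 2331, with 1 lb left unused.
Dropping obsidian blade frees 1 lb; slotting in gold chalice (2 lb) lifts the total to 2361 at 30 lb.
Every other selection either busts 30 lb or fails to beat 2361.

2361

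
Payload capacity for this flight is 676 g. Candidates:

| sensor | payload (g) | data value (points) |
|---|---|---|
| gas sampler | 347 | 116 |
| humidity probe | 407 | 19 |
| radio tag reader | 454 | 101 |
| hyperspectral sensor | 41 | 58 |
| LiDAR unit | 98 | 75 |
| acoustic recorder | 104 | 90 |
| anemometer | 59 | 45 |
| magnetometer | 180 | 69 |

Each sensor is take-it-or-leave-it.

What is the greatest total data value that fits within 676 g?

Greedy by ratio would take hyperspectral sensor + LiDAR unit + acoustic recorder + anemometer + magnetometer: 482 g used, total 337.
Dropping magnetometer frees 180 g; slotting in gas sampler (347 g) lifts the total to 384 at 649 g.

384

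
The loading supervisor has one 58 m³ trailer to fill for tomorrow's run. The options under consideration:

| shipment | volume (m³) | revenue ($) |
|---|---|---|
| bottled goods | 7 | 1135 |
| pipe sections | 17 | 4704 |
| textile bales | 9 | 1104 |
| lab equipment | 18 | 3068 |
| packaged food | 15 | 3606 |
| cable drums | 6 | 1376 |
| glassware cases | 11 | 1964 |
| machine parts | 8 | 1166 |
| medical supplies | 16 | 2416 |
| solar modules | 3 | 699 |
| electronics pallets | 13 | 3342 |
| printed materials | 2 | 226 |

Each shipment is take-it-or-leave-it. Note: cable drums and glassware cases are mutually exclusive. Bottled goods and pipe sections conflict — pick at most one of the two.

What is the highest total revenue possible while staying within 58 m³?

13953

The ratio ordering already packs tightly: pipe sections + packaged food + cable drums + solar modules + electronics pallets + printed materials, 56 m³, 13953.
Nothing else feasible within 58 m³ beats 13953.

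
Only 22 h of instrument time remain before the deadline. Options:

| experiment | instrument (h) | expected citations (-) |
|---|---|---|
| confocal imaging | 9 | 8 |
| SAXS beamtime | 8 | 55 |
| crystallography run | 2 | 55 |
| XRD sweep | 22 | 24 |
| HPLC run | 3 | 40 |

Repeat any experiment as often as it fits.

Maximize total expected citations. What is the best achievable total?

Ranking by ratio (expected citations/h): crystallography run 27.50, HPLC run 13.33, SAXS beamtime 6.88.
Taking 11×crystallography run: 22 h used, 605 in expected citations.
No other feasible combination exceeds 605.

605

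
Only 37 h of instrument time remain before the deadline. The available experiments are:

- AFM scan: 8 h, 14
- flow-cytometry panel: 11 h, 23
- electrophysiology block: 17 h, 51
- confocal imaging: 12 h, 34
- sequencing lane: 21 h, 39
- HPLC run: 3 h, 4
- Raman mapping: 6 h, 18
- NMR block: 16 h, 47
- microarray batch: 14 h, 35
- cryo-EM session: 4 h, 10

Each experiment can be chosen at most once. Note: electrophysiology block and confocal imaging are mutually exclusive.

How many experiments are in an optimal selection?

Optimal total is 108.
electrophysiology block + NMR block + cryo-EM session hits 108 at 37 h.
Every optimal selection uses 3 experiments.

3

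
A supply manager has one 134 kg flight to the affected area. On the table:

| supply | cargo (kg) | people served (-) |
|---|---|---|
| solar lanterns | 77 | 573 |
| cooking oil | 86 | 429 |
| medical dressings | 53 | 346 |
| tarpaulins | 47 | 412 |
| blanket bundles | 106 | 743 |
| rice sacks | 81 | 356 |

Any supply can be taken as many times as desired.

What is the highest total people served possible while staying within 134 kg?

985

Ranking by ratio (people served/kg): tarpaulins 8.77, solar lanterns 7.44, blanket bundles 7.01, medical dressings 6.53.
The ratio heuristic lands on 2×tarpaulins (824) but leaves 40 kg idle.
Replace tarpaulins with solar lanterns: the trade gains 161 net, giving 985 at 124 kg.
Nothing else within 134 kg beats 985.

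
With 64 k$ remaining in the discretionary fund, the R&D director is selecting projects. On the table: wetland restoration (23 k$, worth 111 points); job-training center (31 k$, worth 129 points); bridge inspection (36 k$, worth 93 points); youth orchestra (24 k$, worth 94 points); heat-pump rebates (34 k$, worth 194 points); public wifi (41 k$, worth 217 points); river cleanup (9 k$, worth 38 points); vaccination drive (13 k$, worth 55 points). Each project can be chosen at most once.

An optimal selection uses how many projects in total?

2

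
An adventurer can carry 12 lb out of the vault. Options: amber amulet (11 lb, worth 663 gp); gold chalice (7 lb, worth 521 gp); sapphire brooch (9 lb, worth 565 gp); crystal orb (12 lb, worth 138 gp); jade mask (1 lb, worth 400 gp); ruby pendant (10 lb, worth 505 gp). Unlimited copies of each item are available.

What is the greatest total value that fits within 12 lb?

4800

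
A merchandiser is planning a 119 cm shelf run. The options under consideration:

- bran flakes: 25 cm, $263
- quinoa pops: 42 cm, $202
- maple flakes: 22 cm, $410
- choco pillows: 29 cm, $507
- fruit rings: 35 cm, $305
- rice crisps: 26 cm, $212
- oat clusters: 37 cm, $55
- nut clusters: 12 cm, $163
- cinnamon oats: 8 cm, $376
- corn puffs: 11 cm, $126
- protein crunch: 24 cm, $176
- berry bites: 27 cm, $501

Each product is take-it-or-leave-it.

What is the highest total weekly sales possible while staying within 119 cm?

Ranking by ratio (weekly sales/cm): cinnamon oats 47.00, maple flakes 18.64, berry bites 18.56, choco pillows 17.48.
Maple flakes + choco pillows + nut clusters + cinnamon oats + corn puffs + berry bites uses 109 of the 119 cm and totals 2083.
That's the maximum — no swap from here does better than 2083.

2083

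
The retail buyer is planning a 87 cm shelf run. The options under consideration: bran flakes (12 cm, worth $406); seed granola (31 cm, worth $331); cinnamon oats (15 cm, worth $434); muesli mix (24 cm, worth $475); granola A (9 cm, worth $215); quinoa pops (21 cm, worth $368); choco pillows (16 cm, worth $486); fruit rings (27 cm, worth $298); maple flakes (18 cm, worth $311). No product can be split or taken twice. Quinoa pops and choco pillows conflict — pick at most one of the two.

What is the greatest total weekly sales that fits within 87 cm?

2112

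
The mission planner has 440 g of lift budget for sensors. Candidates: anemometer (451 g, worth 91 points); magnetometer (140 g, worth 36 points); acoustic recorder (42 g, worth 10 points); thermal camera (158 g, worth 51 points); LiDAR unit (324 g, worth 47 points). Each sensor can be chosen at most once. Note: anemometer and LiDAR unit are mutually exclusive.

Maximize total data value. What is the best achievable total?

Taking magnetometer + acoustic recorder + thermal camera: 340 g used, 97 in data value.

97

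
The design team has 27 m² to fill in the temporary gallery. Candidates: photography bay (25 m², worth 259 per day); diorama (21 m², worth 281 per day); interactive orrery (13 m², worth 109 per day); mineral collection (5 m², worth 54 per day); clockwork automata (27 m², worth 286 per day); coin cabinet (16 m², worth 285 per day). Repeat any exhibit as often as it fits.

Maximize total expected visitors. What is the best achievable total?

Density check — coin cabinet 17.81, diorama 13.38, mineral collection 10.80, clockwork automata 10.59 are the best per m².
2×mineral collection + coin cabinet uses 26 of the 27 m² and totals 393.

393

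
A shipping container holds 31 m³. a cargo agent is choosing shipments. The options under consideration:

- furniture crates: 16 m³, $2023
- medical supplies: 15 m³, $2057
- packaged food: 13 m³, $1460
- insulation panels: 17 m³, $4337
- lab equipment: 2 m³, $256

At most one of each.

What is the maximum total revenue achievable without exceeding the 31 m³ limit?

Taking the top-ratio shipments first gives insulation panels + lab equipment for 4593 (19 m³).
The 2 m³ tied up in lab equipment is better spent on packaged food — total rises to 5797 (30 m³).
Runner-up insulation panels + lab equipment tops out at 4593.

5797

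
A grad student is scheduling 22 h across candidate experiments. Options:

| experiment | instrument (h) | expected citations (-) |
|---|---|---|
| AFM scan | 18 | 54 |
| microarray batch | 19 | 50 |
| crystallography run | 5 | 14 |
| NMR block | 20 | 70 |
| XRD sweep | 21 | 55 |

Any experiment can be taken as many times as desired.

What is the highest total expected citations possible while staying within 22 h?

70

Taking NMR block: 20 h used, 70 in expected citations.
Every other selection either busts 22 h or fails to beat 70.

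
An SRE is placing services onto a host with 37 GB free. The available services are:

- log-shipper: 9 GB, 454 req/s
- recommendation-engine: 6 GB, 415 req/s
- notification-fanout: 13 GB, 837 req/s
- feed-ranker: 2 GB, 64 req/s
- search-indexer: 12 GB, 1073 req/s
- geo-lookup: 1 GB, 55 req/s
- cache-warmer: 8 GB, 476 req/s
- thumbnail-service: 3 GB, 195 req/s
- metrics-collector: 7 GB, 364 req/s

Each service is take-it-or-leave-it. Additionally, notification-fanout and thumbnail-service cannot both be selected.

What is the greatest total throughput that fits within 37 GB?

Best packing: recommendation-engine + search-indexer + geo-lookup + cache-warmer + thumbnail-service + metrics-collector — 37 GB, 2578 total.
That's the maximum — no feasible swap from here does better than 2578.

2578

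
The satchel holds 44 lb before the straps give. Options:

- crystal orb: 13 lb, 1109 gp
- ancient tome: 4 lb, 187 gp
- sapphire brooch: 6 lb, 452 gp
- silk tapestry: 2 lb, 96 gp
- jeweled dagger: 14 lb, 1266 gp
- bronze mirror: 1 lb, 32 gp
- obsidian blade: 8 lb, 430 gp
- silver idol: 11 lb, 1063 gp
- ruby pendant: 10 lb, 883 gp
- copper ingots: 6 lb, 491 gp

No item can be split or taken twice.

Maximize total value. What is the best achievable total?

3929

Ranking by ratio (value/lb): silver idol 96.64, jeweled dagger 90.43, ruby pendant 88.30, crystal orb 85.31.
Greedy by ratio would take silk tapestry + jeweled dagger + bronze mirror + silver idol + ruby pendant + copper ingots: 44 lb used, total 3831.
Replace silk tapestry and bronze mirror and ruby pendant with crystal orb: the trade gains 98 net, giving 3929 at 44 lb.
An exhaustive check of the 1024 subsets confirms 3929.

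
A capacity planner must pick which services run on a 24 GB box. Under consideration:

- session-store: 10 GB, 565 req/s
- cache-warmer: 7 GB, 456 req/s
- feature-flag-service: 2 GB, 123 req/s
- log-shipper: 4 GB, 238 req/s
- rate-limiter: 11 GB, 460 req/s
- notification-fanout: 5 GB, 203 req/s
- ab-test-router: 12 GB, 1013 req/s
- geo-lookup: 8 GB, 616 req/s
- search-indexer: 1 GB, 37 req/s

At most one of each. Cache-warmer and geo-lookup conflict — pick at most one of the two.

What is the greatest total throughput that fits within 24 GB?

1867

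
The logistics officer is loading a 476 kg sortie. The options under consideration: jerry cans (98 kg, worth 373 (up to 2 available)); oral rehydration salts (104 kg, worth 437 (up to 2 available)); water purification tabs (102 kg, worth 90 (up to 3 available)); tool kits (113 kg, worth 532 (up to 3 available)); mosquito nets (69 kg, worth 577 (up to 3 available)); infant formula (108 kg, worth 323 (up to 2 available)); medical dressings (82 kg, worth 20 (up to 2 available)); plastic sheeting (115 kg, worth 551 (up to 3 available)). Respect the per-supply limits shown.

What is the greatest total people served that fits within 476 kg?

Density check — mosquito nets 8.36, plastic sheeting 4.79, tool kits 4.71, oral rehydration salts 4.20 are the best per kg.
Taking 3×mosquito nets + 2×plastic sheeting: 437 kg used, 2833 in people served.

2833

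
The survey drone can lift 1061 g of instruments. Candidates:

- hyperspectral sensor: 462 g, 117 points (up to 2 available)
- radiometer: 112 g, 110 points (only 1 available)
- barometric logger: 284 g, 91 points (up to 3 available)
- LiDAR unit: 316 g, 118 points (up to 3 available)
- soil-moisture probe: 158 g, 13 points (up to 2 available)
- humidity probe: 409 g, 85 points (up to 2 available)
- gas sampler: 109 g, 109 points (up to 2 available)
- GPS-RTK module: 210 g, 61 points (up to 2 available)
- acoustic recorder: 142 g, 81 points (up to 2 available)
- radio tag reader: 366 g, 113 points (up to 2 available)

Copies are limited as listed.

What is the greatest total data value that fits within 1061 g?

612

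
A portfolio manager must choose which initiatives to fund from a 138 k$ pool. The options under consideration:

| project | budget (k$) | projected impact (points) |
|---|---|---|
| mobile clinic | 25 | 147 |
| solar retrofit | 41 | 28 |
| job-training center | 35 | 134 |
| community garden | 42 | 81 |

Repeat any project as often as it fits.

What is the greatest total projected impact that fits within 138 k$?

735

Best packing: 5×mobile clinic — 125 k$, 735 total.
No other feasible combination exceeds 735.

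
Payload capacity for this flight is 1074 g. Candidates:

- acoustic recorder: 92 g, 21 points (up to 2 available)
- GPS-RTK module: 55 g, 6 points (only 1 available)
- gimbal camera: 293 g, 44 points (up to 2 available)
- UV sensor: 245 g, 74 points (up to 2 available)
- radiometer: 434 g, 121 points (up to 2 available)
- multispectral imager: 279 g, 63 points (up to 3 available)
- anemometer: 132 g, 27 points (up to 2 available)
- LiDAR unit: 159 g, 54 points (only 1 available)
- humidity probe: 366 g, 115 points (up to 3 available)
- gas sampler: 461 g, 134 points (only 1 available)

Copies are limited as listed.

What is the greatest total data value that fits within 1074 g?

325

By data value per g: LiDAR unit 0.34, humidity probe 0.31, UV sensor 0.30, gas sampler 0.29 lead.
Filling by ratio: acoustic recorder + GPS-RTK module + LiDAR unit + 2×humidity probe for 311, with 36 g left unused.
The 214 g tied up in GPS-RTK module and LiDAR unit is better spent on UV sensor — total rises to 325 (1069 g).
The spare 5 g is too small for any remaining sensor, and no exchange beats 325.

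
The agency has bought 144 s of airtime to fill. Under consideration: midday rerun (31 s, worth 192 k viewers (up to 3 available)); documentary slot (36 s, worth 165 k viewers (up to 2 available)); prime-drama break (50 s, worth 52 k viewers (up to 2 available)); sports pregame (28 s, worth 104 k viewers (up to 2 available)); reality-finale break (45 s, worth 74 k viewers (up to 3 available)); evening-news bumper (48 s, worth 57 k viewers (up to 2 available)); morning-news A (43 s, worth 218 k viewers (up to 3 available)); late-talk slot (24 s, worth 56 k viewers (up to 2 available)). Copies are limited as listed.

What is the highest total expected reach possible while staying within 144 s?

794

3×midday rerun + morning-news A uses 136 of the 144 s and totals 794.
No other feasible combination exceeds 794.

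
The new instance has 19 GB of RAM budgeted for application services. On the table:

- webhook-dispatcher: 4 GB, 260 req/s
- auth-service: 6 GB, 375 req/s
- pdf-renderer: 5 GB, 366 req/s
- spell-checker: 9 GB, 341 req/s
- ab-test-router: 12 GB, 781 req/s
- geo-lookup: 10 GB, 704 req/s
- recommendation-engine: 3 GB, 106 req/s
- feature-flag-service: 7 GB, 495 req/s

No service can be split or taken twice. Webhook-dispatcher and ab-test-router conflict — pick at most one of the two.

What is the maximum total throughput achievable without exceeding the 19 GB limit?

1330

A density-first pass picks webhook-dispatcher + pdf-renderer + recommendation-engine + feature-flag-service — 1227 at 19 GB.
Dropping recommendation-engine and feature-flag-service frees 10 GB; slotting in geo-lookup (10 GB) lifts the total to 1330 at 19 GB.
Next best is ab-test-router + feature-flag-service at 1276 (19 GB) — short by 54.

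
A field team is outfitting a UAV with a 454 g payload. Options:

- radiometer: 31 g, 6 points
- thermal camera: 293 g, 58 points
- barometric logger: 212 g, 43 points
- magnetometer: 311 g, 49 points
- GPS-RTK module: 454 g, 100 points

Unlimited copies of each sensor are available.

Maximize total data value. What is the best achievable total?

100

Taking GPS-RTK module: 454 g used, 100 in data value.
That's the maximum — no swap from here does better than 100.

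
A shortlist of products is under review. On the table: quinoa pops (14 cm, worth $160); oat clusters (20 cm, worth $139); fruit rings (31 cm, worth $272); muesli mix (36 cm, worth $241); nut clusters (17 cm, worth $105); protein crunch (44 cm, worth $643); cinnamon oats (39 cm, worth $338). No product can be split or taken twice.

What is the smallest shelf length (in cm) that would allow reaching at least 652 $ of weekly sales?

58

Need the lightest bundle worth ≥ 652.
quinoa pops + protein crunch reaches 803 using 58 cm.
No combination under 58 cm hits 652.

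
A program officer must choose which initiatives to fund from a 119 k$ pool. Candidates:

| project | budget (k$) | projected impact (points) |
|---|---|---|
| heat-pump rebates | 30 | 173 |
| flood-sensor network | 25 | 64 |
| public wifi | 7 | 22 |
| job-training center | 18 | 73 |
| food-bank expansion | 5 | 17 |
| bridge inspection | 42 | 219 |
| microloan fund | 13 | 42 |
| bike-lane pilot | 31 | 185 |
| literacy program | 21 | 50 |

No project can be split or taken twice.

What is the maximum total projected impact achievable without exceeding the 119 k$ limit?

619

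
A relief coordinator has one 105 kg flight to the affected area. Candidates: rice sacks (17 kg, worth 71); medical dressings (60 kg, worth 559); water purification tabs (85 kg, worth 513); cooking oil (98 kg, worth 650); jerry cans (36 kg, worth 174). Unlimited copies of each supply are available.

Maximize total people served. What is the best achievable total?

733

Best packing: medical dressings + jerry cans — 96 kg, 733 total.
That's the maximum — no swap from here does better than 733.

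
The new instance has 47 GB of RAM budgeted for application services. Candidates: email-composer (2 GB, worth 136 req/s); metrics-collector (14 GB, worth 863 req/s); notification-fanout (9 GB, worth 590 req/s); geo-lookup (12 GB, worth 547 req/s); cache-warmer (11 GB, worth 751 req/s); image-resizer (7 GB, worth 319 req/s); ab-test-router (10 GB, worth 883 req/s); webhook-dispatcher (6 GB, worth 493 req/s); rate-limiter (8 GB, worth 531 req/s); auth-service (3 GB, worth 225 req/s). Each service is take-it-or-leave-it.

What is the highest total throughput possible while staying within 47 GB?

3473

Greedy by ratio would take email-composer + cache-warmer + image-resizer + ab-test-router + webhook-dispatcher + rate-limiter + auth-service: 47 GB used, total 3338.
Replace email-composer and image-resizer with notification-fanout: the trade gains 135 net, giving 3473 at 47 GB.
Next best is email-composer + notification-fanout + cache-warmer + ab-test-router + webhook-dispatcher + rate-limiter at 3384 (46 GB) — short by 89.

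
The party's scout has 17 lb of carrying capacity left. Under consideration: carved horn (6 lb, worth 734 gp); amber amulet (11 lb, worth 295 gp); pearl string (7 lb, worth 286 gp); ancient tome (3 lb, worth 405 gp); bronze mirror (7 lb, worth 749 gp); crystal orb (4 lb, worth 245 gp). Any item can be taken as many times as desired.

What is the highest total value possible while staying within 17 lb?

Taking 5×ancient tome: 15 lb used, 2025 in value.
That's the maximum — no swap from here does better than 2025.

2025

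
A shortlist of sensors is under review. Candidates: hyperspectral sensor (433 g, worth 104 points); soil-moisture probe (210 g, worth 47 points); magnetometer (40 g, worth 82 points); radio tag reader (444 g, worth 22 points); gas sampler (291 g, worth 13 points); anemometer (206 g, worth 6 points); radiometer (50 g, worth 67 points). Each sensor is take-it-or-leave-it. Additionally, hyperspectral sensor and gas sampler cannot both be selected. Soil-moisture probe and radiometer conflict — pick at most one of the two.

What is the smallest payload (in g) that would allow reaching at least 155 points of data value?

Need the lightest bundle worth ≥ 155.
magnetometer + anemometer + radiometer reaches 155 using 296 g.
Any bundle with less than 296 g falls short of 155.

296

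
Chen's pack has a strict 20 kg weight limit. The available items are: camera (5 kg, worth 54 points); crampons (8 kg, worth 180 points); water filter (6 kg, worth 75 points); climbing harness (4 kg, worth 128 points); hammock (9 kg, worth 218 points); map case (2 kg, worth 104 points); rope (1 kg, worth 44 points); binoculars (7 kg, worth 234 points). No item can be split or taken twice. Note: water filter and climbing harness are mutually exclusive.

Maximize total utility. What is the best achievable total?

Taking hammock + map case + rope + binoculars: 19 kg used, 600 in utility.

600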